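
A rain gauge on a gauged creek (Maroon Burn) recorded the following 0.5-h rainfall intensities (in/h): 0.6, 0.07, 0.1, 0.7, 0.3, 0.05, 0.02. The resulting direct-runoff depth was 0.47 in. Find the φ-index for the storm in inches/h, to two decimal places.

Only the 3 blocks with intensity above φ contribute runoff: 0.6, 0.7, 0.3 in/h.
Σ(I−φ)·Δt = d  ⇒  (0.6+0.7+0.3 − 3φ)·0.5 = 0.47
φ = (1.600 − 0.47/0.5) / 3 = 0.22 in/h.

φ ≈ 0.22 in/h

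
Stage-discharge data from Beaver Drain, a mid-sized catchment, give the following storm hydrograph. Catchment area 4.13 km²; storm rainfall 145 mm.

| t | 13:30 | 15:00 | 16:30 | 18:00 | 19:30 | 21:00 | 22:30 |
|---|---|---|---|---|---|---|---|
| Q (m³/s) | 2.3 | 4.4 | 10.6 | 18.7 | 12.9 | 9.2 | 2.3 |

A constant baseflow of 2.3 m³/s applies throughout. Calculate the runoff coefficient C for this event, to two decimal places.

C ≈ 0.40

ΣQ_DR = 44.30 m³/s; V = ΣQ_DR·Δt = 2.392 × 10^5 m³.
Runoff depth d = V / A = 57.92 mm.
C = d / P = 57.92 / 145 = 0.40.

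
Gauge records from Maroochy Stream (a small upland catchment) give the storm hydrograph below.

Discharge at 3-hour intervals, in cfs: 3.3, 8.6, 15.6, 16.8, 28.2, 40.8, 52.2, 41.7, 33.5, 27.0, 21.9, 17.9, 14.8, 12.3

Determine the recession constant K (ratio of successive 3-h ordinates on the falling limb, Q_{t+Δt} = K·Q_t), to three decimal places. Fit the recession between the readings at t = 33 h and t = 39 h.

Using the recession-limb readings at t = 33 h and t = 39 h: Q falls from 17.9 to 12.3 cfs over 2 intervals.
K = (Q₂/Q₁)^(1/2) = (12.3/17.9)^(1/2) = 0.829.

K ≈ 0.829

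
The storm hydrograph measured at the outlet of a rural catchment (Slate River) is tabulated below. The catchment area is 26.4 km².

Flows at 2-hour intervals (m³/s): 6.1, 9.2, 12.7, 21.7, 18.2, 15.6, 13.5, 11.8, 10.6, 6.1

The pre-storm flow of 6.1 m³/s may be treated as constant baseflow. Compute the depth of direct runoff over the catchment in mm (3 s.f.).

Direct runoff: 0.0, 3.1, 6.6, 15.6, 12.1, 9.5, 7.4, 5.7, 4.5, 0.0 m³/s; ΣQ_DR = 64.50 m³/s.
V = ΣQ_DR · Δt = 64.50 × 7200 s = 4.644 × 10^5 m³.
Over A = 26.4 km², depth = V / A = 17.6 mm.

d ≈ 17.6 mm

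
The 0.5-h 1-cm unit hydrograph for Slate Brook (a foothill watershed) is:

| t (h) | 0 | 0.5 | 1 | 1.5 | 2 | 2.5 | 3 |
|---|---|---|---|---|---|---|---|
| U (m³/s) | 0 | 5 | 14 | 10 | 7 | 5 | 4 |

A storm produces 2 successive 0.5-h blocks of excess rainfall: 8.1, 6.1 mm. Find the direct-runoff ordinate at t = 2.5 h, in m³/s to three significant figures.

By discrete convolution, Q_j = Σ (P_i / 10 mm) · U_{j−i}.
At t = 2.5 h (j=5): Q = (8.1/10)·5 + (6.1/10)·7 = 8.32 m³/s.

Q ≈ 8.32 m³/s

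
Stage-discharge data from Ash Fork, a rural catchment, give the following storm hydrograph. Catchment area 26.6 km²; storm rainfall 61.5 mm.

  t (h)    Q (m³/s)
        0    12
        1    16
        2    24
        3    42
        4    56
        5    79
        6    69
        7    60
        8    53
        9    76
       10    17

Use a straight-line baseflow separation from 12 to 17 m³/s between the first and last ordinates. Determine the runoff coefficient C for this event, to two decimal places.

C ≈ 0.76

ΣQ_DR = 344.5 m³/s; V = ΣQ_DR·Δt = 1.240 × 10^6 m³.
Runoff depth d = V / A = 46.62 mm.
C = d / P = 46.62 / 61.5 = 0.76.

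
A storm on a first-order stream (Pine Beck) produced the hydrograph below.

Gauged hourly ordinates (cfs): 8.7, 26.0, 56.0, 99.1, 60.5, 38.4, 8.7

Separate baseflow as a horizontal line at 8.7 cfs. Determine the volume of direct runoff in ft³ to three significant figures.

Direct-runoff ordinates (Q − Q_b): 0.0, 17.3, 47.3, 90.4, 51.8, 29.7, 0.0 cfs.
ΣQ_DR = 236.5 cfs.
With Δt = 1 h = 3600 s, V = ΣQ_DR · Δt = 236.5 × 3600 = 8.51 × 10^5 ft³.

V ≈ 8.51 × 10^5 ft³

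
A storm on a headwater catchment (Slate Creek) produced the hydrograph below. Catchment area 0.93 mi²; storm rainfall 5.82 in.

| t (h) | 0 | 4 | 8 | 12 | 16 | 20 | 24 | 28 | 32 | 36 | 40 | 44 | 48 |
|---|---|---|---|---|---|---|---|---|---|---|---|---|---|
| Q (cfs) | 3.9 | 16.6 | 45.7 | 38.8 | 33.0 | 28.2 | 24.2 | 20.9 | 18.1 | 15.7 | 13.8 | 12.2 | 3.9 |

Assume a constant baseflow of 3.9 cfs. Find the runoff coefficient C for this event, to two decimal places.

ΣQ_DR = 224.3 cfs; V = ΣQ_DR·Δt = 3.230 × 10^6 ft³.
Runoff depth d = V / A = 1.495 in.
C = d / P = 1.495 / 5.82 = 0.26.

C ≈ 0.26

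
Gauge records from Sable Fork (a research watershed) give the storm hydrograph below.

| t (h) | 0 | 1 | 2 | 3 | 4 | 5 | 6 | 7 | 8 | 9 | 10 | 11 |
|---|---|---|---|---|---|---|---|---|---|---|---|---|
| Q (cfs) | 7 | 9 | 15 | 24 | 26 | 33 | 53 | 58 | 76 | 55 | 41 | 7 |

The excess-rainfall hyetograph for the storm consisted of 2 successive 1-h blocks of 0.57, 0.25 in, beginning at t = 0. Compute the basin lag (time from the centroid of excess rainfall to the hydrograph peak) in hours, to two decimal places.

t_L ≈ 7.20 h

Centroid of excess rainfall: t_c = Σ P_i·t̄_i / ΣP_i = 0.8049 h (block centres at 0.5, 1.5 h).
Hydrograph peak occurs at t = 8 h, so basin lag t_L = 8 − 0.8049 = 7.20 h.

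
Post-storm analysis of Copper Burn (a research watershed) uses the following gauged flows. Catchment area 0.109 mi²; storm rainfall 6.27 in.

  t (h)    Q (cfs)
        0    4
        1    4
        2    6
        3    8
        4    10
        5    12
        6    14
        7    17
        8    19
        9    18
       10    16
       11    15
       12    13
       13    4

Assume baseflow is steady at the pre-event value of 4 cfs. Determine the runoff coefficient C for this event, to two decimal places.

ΣQ_DR = 104.0 cfs; V = ΣQ_DR·Δt = 3.744 × 10^5 ft³.
Runoff depth d = V / A = 1.479 in.
C = d / P = 1.479 / 6.27 = 0.24.

C ≈ 0.24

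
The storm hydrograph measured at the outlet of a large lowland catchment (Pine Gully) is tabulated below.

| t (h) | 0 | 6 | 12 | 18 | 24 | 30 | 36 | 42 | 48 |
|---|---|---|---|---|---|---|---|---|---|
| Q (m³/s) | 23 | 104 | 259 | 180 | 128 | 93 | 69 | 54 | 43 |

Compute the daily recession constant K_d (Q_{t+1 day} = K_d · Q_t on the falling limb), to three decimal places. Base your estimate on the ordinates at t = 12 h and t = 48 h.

K_d ≈ 0.302

Between t = 12 h and t = 48 h the flow falls from 259 to 43 m³/s over 6×6 h = 36 h.
Per-interval ratio K = (43/259)^(1/6) = 0.7414; K_d = K^(24/6) = 0.302.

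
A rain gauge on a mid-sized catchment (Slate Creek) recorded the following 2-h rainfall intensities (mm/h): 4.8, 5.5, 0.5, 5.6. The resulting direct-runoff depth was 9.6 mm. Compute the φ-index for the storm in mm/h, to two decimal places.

φ ≈ 3.70 mm/h

Only the 3 blocks with intensity above φ contribute runoff: 4.8, 5.5, 5.6 mm/h.
Σ(I−φ)·Δt = d  ⇒  (4.8+5.5+5.6 − 3φ)·2 = 9.6
φ = (15.90 − 9.6/2) / 3 = 3.70 mm/h.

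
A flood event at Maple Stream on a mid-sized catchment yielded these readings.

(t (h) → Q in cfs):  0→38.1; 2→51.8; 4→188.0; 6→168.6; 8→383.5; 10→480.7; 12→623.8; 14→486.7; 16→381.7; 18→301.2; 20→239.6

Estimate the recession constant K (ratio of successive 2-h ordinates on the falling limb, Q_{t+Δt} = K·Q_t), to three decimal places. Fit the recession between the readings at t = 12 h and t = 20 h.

Using the recession-limb readings at t = 12 h and t = 20 h: Q falls from 623.8 to 239.6 cfs over 4 intervals.
K = (Q₂/Q₁)^(1/4) = (239.6/623.8)^(1/4) = 0.787.

K ≈ 0.787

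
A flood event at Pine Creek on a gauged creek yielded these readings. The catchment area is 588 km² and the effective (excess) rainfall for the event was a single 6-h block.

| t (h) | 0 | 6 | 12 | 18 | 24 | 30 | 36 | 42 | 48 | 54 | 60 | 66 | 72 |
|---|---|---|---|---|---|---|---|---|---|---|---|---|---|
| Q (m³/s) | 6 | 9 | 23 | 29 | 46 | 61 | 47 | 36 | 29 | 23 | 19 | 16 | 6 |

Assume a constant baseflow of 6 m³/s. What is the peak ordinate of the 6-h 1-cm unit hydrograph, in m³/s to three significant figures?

Direct runoff: 0.0, 3.0, 17.0, 23.0, 40.0, 55.0, 41.0, 30.0, 23.0, 17.0, 13.0, 10.0, 0.0 m³/s; ΣQ_DR = 272.0 m³/s, peak = 55.0 m³/s.
Runoff depth d = ΣQ_DR·Δt / A = 272.0 × 21600 / (588 km²) = 9.992 mm.
The 1-cm UH is the DRH scaled by (10 mm)/d, so U_p = 55.0 × 10/9.992 = 55.0 m³/s.

U_p ≈ 55.0 m³/s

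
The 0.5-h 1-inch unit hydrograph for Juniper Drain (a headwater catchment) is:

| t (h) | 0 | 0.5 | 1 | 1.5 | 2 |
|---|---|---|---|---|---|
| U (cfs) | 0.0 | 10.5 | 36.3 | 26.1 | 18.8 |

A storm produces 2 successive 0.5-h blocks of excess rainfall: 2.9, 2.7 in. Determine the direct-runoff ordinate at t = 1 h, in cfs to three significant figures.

By discrete convolution, Q_j = Σ (P_i / 1 in) · U_{j−i}.
At t = 1 h (j=2): Q = (2.9/1)·36.3 + (2.7/1)·10.5 = 134 cfs.

Q ≈ 134 cfs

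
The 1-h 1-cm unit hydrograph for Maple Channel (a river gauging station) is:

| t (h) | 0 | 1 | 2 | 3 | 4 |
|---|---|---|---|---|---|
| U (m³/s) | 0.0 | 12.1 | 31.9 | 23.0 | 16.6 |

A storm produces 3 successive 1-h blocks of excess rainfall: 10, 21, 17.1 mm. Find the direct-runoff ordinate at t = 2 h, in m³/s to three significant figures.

By discrete convolution, Q_j = Σ (P_i / 10 mm) · U_{j−i}.
At t = 2 h (j=2): Q = (10/10)·31.9 + (21/10)·12.1 + (17.1/10)·0.0 = 57.3 m³/s.

Q ≈ 57.3 m³/s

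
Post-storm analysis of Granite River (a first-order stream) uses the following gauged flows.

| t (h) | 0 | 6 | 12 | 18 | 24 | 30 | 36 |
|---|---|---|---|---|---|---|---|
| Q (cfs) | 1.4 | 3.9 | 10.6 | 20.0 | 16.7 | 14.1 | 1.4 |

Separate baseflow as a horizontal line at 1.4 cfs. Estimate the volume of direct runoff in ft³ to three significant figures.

Direct-runoff ordinates (Q − Q_b): 0.0, 2.5, 9.2, 18.6, 15.3, 12.7, 0.0 cfs.
ΣQ_DR = 58.30 cfs.
With Δt = 6 h = 21600 s, V = ΣQ_DR · Δt = 58.30 × 21600 = 1.26 × 10^6 ft³.

V ≈ 1.26 × 10^6 ft³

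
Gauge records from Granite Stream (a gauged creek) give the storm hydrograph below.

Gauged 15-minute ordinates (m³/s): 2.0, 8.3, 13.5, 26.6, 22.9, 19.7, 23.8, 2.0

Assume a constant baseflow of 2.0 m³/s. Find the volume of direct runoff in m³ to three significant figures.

Direct-runoff ordinates (Q − Q_b): 0.0, 6.3, 11.5, 24.6, 20.9, 17.7, 21.8, 0.0 m³/s.
ΣQ_DR = 102.8 m³/s.
With Δt = 0.25 h = 900 s, V = ΣQ_DR · Δt = 102.8 × 900 = 92500 m³.

V ≈ 92500 m³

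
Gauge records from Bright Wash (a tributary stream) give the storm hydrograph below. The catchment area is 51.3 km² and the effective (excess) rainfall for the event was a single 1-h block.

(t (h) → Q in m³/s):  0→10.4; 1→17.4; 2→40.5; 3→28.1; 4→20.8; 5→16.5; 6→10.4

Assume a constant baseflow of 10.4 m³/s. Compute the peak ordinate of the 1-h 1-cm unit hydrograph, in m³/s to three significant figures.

U_p ≈ 60.2 m³/s

Direct runoff: 0.0, 7.0, 30.1, 17.7, 10.4, 6.1, 0.0 m³/s; ΣQ_DR = 71.30 m³/s, peak = 30.1 m³/s.
Runoff depth d = ΣQ_DR·Δt / A = 71.30 × 3600 / (51.3 km²) = 5.004 mm.
The 1-cm UH is the DRH scaled by (10 mm)/d, so U_p = 30.1 × 10/5.004 = 60.2 m³/s.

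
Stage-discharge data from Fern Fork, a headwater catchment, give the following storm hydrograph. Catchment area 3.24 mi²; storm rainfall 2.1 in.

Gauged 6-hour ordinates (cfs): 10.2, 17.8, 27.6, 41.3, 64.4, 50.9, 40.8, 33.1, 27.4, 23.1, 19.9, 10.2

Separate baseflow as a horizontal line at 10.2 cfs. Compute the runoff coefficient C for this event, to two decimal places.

C ≈ 0.33

ΣQ_DR = 244.3 cfs; V = ΣQ_DR·Δt = 5.277 × 10^6 ft³.
Runoff depth d = V / A = 0.7010 in.
C = d / P = 0.7010 / 2.1 = 0.33.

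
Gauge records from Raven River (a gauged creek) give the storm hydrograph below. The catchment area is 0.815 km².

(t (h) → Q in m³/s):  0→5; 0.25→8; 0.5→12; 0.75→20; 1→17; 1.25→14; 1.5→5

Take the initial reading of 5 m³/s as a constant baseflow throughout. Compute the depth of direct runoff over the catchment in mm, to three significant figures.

Direct runoff: 0.0, 3.0, 7.0, 15.0, 12.0, 9.0, 0.0 m³/s; ΣQ_DR = 46.00 m³/s.
V = ΣQ_DR · Δt = 46.00 × 900 s = 41400 m³.
Over A = 0.815 km², depth = V / A = 50.8 mm.

d ≈ 50.8 mm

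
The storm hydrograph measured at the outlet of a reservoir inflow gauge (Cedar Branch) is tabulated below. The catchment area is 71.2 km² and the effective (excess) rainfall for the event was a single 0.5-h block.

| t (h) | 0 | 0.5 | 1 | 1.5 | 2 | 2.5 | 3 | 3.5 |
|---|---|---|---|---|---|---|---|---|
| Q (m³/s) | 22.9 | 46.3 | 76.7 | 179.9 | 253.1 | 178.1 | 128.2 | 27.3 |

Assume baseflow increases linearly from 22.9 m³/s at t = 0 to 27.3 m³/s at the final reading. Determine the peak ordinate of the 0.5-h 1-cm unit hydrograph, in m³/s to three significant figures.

U_p ≈ 127 m³/s

Direct runoff: 0.00, 22.77, 52.54, 155.11, 227.69, 152.06, 101.53, 0.00 m³/s; ΣQ_DR = 711.7 m³/s, peak = 227.69 m³/s.
Runoff depth d = ΣQ_DR·Δt / A = 711.7 × 1800 / (71.2 km²) = 17.99 mm.
The 1-cm UH is the DRH scaled by (10 mm)/d, so U_p = 227.69 × 10/17.99 = 127 m³/s.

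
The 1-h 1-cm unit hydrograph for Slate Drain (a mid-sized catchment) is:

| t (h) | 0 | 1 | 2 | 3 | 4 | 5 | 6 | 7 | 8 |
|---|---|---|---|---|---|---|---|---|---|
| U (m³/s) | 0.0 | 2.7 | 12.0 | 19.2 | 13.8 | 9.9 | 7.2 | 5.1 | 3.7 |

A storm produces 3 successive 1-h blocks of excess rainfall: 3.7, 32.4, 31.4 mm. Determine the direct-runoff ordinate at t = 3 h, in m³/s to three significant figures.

Q ≈ 54.5 m³/s

By discrete convolution, Q_j = Σ (P_i / 10 mm) · U_{j−i}.
At t = 3 h (j=3): Q = (3.7/10)·19.2 + (32.4/10)·12.0 + (31.4/10)·2.7 = 54.5 m³/s.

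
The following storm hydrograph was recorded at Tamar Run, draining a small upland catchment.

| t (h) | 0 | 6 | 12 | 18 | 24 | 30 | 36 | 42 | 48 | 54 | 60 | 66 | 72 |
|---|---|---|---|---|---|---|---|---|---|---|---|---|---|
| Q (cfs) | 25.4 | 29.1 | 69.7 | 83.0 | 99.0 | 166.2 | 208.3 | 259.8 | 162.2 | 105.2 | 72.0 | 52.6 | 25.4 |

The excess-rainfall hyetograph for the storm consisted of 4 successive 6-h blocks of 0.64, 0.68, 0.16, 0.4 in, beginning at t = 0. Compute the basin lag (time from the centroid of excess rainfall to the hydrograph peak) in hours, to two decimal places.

t_L ≈ 31.98 h

Centroid of excess rainfall: t_c = Σ P_i·t̄_i / ΣP_i = 10.0213 h (block centres at 3, 9, 15, 21 h).
Hydrograph peak occurs at t = 42 h, so basin lag t_L = 42 − 10.0213 = 31.98 h.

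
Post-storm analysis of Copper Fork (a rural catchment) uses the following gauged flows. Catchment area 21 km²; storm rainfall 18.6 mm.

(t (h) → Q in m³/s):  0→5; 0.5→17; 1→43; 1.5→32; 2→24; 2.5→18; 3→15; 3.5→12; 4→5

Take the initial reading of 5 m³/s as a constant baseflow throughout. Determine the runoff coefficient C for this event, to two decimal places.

C ≈ 0.58

ΣQ_DR = 126.0 m³/s; V = ΣQ_DR·Δt = 2.268 × 10^5 m³.
Runoff depth d = V / A = 10.80 mm.
C = d / P = 10.80 / 18.6 = 0.58.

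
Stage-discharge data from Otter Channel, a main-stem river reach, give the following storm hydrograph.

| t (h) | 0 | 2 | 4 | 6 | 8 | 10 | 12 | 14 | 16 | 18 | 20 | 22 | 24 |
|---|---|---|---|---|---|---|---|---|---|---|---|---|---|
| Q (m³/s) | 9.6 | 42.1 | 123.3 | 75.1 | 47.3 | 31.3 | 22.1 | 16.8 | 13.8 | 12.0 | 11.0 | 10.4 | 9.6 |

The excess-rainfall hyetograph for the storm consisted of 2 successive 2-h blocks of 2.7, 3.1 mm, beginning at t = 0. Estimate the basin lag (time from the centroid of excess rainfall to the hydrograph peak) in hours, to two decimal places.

Centroid of excess rainfall: t_c = Σ P_i·t̄_i / ΣP_i = 2.0690 h (block centres at 1, 3 h).
Hydrograph peak occurs at t = 4 h, so basin lag t_L = 4 − 2.0690 = 1.93 h.

t_L ≈ 1.93 h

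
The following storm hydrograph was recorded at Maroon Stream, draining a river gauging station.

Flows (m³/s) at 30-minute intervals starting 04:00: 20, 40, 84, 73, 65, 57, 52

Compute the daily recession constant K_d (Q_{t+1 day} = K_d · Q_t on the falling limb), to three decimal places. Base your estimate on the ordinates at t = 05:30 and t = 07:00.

K_d ≈ 0.004

Between t = 05:30 and t = 07:00 the flow falls from 73 to 52 m³/s over 3×0.5 h = 1.5 h.
Per-interval ratio K = (52/73)^(1/3) = 0.8931; K_d = K^(24/0.5) = 0.004.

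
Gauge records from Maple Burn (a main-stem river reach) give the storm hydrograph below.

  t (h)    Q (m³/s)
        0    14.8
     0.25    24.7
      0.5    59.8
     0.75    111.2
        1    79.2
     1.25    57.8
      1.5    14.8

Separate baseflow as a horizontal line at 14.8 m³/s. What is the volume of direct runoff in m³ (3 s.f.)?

Direct-runoff ordinates (Q − Q_b): 0.0, 9.9, 45.0, 96.4, 64.4, 43.0, 0.0 m³/s.
ΣQ_DR = 258.7 m³/s.
With Δt = 0.25 h = 900 s, V = ΣQ_DR · Δt = 258.7 × 900 = 2.33 × 10^5 m³.

V ≈ 2.33 × 10^5 m³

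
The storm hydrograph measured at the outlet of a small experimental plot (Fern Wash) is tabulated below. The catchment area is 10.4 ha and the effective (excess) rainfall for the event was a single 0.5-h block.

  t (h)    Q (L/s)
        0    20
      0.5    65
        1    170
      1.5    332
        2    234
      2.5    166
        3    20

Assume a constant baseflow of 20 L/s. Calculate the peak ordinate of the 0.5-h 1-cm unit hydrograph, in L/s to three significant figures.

U_p ≈ 208 L/s

Direct runoff: 0.0, 45.0, 150.0, 312.0, 214.0, 146.0, 0.0 L/s; ΣQ_DR = 867.0 L/s, peak = 312.0 L/s.
Runoff depth d = ΣQ_DR·Δt / A = 867.0 × 1800 / (10.4 ha) = 15.01 mm.
The 1-cm UH is the DRH scaled by (10 mm)/d, so U_p = 312.0 × 10/15.01 = 208 L/s.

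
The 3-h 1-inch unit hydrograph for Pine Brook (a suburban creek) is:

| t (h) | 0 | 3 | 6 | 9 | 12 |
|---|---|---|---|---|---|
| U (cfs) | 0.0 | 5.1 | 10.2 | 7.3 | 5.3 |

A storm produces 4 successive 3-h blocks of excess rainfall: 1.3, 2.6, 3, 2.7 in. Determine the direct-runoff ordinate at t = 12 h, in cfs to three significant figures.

By discrete convolution, Q_j = Σ (P_i / 1 in) · U_{j−i}.
At t = 12 h (j=4): Q = (1.3/1)·5.3 + (2.6/1)·7.3 + (3/1)·10.2 + (2.7/1)·5.1 = 70.2 cfs.

Q ≈ 70.2 cfs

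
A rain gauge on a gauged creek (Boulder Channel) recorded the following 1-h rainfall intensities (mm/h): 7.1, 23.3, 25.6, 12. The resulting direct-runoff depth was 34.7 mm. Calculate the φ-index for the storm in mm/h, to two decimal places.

Only the 3 blocks with intensity above φ contribute runoff: 23.3, 25.6, 12 mm/h.
Σ(I−φ)·Δt = d  ⇒  (23.3+25.6+12 − 3φ)·1 = 34.7
φ = (60.90 − 34.7/1) / 3 = 8.73 mm/h.

φ ≈ 8.73 mm/h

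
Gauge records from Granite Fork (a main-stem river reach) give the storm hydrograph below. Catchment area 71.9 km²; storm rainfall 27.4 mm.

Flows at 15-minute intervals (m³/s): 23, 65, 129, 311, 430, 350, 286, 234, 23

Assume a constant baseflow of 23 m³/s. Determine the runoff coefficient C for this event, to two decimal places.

C ≈ 0.75

ΣQ_DR = 1644 m³/s; V = ΣQ_DR·Δt = 1.480 × 10^6 m³.
Runoff depth d = V / A = 20.58 mm.
C = d / P = 20.58 / 27.4 = 0.75.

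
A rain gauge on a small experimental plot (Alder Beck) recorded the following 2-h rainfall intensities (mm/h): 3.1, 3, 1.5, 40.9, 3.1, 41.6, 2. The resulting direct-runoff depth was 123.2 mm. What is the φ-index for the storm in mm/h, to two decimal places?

φ ≈ 10.45 mm/h

Only the 2 blocks with intensity above φ contribute runoff: 40.9, 41.6 mm/h.
Σ(I−φ)·Δt = d  ⇒  (40.9+41.6 − 2φ)·2 = 123.2
φ = (82.50 − 123.2/2) / 2 = 10.45 mm/h.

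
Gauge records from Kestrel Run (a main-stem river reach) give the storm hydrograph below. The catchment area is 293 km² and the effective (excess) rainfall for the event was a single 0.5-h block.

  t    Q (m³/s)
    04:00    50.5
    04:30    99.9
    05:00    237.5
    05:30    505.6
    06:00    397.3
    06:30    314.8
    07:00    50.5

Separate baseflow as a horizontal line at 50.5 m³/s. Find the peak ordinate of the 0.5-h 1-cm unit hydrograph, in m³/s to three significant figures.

U_p ≈ 569 m³/s

Direct runoff: 0.0, 49.4, 187.0, 455.1, 346.8, 264.3, 0.0 m³/s; ΣQ_DR = 1303 m³/s, peak = 455.1 m³/s.
Runoff depth d = ΣQ_DR·Δt / A = 1303 × 1800 / (293 km²) = 8.002 mm.
The 1-cm UH is the DRH scaled by (10 mm)/d, so U_p = 455.1 × 10/8.002 = 569 m³/s.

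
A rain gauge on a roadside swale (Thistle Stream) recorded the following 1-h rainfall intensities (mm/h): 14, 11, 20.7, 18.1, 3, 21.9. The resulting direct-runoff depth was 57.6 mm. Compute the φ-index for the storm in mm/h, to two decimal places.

φ ≈ 5.62 mm/h

Only the 5 blocks with intensity above φ contribute runoff: 14, 11, 20.7, 18.1, 21.9 mm/h.
Σ(I−φ)·Δt = d  ⇒  (14+11+20.7+18.1+21.9 − 5φ)·1 = 57.6
φ = (85.70 − 57.6/1) / 5 = 5.62 mm/h.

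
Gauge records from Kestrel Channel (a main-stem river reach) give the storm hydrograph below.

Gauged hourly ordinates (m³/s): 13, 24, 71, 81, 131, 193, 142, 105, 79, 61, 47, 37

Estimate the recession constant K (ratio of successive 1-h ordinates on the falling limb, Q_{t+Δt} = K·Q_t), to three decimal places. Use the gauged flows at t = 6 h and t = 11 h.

K ≈ 0.764

Using the recession-limb readings at t = 6 h and t = 11 h: Q falls from 142 to 37 m³/s over 5 intervals.
K = (Q₂/Q₁)^(1/5) = (37/142)^(1/5) = 0.764.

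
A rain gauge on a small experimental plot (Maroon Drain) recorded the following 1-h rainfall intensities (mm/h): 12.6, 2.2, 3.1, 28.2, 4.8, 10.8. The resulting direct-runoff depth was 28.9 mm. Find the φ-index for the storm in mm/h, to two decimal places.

φ ≈ 7.57 mm/h

Only the 3 blocks with intensity above φ contribute runoff: 12.6, 28.2, 10.8 mm/h.
Σ(I−φ)·Δt = d  ⇒  (12.6+28.2+10.8 − 3φ)·1 = 28.9
φ = (51.60 − 28.9/1) / 3 = 7.57 mm/h.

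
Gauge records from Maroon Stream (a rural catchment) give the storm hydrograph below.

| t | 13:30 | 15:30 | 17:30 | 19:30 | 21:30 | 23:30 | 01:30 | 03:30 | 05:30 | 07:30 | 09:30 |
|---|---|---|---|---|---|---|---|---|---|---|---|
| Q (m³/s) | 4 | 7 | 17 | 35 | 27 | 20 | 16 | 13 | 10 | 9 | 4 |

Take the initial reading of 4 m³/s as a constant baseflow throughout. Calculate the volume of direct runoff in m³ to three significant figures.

V ≈ 8.50 × 10^5 m³

Direct-runoff ordinates (Q − Q_b): 0.0, 3.0, 13.0, 31.0, 23.0, 16.0, 12.0, 9.0, 6.0, 5.0, 0.0 m³/s.
ΣQ_DR = 118.0 m³/s.
With Δt = 2 h = 7200 s, V = ΣQ_DR · Δt = 118.0 × 7200 = 8.50 × 10^5 m³.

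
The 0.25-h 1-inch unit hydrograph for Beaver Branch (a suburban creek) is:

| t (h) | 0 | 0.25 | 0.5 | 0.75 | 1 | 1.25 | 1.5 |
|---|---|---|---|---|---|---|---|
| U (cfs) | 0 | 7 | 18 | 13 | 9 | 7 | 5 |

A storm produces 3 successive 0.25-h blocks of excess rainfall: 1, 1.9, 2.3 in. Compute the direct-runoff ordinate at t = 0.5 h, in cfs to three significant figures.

Q ≈ 31.3 cfs

By discrete convolution, Q_j = Σ (P_i / 1 in) · U_{j−i}.
At t = 0.5 h (j=2): Q = (1/1)·18 + (1.9/1)·7 + (2.3/1)·0 = 31.3 cfs.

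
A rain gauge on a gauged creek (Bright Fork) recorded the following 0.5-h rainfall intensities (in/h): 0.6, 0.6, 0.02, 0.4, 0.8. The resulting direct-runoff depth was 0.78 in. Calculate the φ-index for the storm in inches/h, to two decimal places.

φ ≈ 0.21 in/h

Only the 4 blocks with intensity above φ contribute runoff: 0.6, 0.6, 0.4, 0.8 in/h.
Σ(I−φ)·Δt = d  ⇒  (0.6+0.6+0.4+0.8 − 4φ)·0.5 = 0.78
φ = (2.400 − 0.78/0.5) / 4 = 0.21 in/h.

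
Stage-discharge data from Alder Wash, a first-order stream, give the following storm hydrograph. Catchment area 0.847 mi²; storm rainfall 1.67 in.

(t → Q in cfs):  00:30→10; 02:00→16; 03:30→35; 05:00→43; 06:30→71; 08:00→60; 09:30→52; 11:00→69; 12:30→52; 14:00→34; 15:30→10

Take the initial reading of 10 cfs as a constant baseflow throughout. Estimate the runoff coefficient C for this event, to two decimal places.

ΣQ_DR = 342.0 cfs; V = ΣQ_DR·Δt = 1.847 × 10^6 ft³.
Runoff depth d = V / A = 0.9385 in.
C = d / P = 0.9385 / 1.67 = 0.56.

C ≈ 0.56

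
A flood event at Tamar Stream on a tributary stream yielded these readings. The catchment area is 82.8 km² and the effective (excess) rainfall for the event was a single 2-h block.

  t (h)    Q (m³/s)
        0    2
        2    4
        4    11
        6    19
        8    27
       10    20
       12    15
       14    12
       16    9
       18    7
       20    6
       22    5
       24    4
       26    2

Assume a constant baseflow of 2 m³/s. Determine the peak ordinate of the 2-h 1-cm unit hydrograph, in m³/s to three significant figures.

Direct runoff: 0.0, 2.0, 9.0, 17.0, 25.0, 18.0, 13.0, 10.0, 7.0, 5.0, 4.0, 3.0, 2.0, 0.0 m³/s; ΣQ_DR = 115.0 m³/s, peak = 25.0 m³/s.
Runoff depth d = ΣQ_DR·Δt / A = 115.0 × 7200 / (82.8 km²) = 10.00 mm.
The 1-cm UH is the DRH scaled by (10 mm)/d, so U_p = 25.0 × 10/10.00 = 25.0 m³/s.

U_p ≈ 25.0 m³/s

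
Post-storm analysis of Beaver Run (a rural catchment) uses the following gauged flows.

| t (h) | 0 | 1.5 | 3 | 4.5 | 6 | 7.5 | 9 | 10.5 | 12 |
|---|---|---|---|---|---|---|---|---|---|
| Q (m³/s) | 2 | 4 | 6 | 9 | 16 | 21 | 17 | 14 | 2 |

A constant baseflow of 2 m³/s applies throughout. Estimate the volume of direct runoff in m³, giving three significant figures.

Direct-runoff ordinates (Q − Q_b): 0.0, 2.0, 4.0, 7.0, 14.0, 19.0, 15.0, 12.0, 0.0 m³/s.
ΣQ_DR = 73.00 m³/s.
With Δt = 1.5 h = 5400 s, V = ΣQ_DR · Δt = 73.00 × 5400 = 3.94 × 10^5 m³.

V ≈ 3.94 × 10^5 m³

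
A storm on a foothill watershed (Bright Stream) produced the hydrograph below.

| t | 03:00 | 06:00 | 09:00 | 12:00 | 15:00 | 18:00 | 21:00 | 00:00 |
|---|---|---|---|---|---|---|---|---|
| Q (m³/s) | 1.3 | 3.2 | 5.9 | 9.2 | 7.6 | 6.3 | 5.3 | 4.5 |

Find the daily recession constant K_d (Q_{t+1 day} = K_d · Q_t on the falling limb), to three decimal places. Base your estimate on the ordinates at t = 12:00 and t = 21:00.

K_d ≈ 0.230

Between t = 12:00 and t = 21:00 the flow falls from 9.2 to 5.3 m³/s over 3×3 h = 9 h.
Per-interval ratio K = (5.3/9.2)^(1/3) = 0.8321; K_d = K^(24/3) = 0.230.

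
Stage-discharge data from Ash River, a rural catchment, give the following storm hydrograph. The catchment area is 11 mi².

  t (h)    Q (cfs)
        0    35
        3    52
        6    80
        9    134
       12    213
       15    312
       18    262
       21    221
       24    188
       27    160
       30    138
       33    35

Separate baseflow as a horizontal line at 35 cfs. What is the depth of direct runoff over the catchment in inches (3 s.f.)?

Direct runoff: 0.0, 17.0, 45.0, 99.0, 178.0, 277.0, 227.0, 186.0, 153.0, 125.0, 103.0, 0.0 cfs; ΣQ_DR = 1410 cfs.
V = ΣQ_DR · Δt = 1410 × 10800 s = 1.523 × 10^7 ft³.
Over A = 11 mi², depth = V / A = 0.596 in.

d ≈ 0.596 in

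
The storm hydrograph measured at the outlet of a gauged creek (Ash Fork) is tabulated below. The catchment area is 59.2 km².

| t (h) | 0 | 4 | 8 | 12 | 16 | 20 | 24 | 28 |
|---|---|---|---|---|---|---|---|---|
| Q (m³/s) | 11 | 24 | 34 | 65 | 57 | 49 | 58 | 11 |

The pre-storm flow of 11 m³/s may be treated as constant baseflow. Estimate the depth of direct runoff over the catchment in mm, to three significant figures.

d ≈ 53.8 mm

Direct runoff: 0.0, 13.0, 23.0, 54.0, 46.0, 38.0, 47.0, 0.0 m³/s; ΣQ_DR = 221.0 m³/s.
V = ΣQ_DR · Δt = 221.0 × 14400 s = 3.182 × 10^6 m³.
Over A = 59.2 km², depth = V / A = 53.8 mm.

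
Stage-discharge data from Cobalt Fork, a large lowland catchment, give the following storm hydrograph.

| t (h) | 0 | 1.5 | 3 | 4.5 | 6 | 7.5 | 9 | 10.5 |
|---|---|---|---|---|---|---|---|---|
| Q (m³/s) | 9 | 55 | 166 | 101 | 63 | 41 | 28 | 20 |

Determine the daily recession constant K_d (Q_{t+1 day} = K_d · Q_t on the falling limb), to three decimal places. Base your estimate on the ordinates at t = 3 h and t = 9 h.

K_d ≈ 0.001

Between t = 3 h and t = 9 h the flow falls from 166 to 28 m³/s over 4×1.5 h = 6 h.
Per-interval ratio K = (28/166)^(1/4) = 0.6409; K_d = K^(24/1.5) = 0.001.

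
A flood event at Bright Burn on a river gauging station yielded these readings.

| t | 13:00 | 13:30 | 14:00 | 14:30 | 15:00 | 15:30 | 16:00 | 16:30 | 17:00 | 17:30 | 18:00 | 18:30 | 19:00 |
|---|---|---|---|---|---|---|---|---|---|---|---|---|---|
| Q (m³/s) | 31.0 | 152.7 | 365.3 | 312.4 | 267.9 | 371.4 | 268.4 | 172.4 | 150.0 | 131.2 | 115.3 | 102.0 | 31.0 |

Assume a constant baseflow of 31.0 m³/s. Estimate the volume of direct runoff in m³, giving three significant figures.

V ≈ 3.72 × 10^6 m³

Direct-runoff ordinates (Q − Q_b): 0.0, 121.7, 334.3, 281.4, 236.9, 340.4, 237.4, 141.4, 119.0, 100.2, 84.3, 71.0, 0.0 m³/s.
ΣQ_DR = 2068 m³/s.
With Δt = 0.5 h = 1800 s, V = ΣQ_DR · Δt = 2068 × 1800 = 3.72 × 10^6 m³.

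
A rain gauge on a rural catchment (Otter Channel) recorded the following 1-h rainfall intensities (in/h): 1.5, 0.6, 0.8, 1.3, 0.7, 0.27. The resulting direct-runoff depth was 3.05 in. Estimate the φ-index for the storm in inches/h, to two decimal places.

φ ≈ 0.37 in/h

Only the 5 blocks with intensity above φ contribute runoff: 1.5, 0.6, 0.8, 1.3, 0.7 in/h.
Σ(I−φ)·Δt = d  ⇒  (1.5+0.6+0.8+1.3+0.7 − 5φ)·1 = 3.05
φ = (4.900 − 3.05/1) / 5 = 0.37 in/h.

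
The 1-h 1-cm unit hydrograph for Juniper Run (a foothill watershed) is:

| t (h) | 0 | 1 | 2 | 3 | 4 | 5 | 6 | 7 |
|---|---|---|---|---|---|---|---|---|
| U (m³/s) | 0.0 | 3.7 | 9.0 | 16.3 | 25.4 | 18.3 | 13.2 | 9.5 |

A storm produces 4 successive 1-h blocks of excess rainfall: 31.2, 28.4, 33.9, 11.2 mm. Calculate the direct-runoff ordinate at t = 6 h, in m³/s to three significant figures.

Q ≈ 198 m³/s

By discrete convolution, Q_j = Σ (P_i / 10 mm) · U_{j−i}.
At t = 6 h (j=6): Q = (31.2/10)·13.2 + (28.4/10)·18.3 + (33.9/10)·25.4 + (11.2/10)·16.3 = 198 m³/s.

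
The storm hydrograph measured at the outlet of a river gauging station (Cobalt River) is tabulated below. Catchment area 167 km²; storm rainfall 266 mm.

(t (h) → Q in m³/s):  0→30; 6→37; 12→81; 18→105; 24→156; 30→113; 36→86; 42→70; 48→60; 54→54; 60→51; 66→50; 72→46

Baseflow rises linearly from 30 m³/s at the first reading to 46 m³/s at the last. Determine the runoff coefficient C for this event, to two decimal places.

C ≈ 0.22

ΣQ_DR = 445.0 m³/s; V = ΣQ_DR·Δt = 9.612 × 10^6 m³.
Runoff depth d = V / A = 57.56 mm.
C = d / P = 57.56 / 266 = 0.22.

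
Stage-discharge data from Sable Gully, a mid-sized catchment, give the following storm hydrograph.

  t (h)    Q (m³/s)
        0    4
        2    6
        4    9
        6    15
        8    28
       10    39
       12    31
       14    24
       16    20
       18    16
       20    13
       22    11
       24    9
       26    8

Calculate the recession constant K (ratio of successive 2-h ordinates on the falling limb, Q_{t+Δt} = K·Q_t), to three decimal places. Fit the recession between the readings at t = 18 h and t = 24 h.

K ≈ 0.825

Using the recession-limb readings at t = 18 h and t = 24 h: Q falls from 16 to 9 m³/s over 3 intervals.
K = (Q₂/Q₁)^(1/3) = (9/16)^(1/3) = 0.825.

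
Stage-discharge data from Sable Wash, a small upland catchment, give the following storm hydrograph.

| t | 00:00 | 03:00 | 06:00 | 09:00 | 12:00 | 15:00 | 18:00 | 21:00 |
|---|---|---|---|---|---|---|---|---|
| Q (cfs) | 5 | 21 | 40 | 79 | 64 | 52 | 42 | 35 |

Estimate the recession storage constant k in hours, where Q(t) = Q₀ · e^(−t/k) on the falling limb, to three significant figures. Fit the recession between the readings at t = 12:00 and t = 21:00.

On the falling limb, Q drops from 64 to 35 cfs between t = 12:00 and t = 21:00 (Δt = 9 h).
k = −Δt / ln(Q₂/Q₁) = −9 / ln(35/64) = 14.9 h.

k ≈ 14.9 h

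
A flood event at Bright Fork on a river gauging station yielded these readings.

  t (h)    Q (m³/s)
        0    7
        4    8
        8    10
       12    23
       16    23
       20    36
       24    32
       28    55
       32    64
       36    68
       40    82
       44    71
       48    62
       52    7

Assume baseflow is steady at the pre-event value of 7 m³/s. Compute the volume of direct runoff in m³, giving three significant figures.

V ≈ 6.48 × 10^6 m³

Direct-runoff ordinates (Q − Q_b): 0.0, 1.0, 3.0, 16.0, 16.0, 29.0, 25.0, 48.0, 57.0, 61.0, 75.0, 64.0, 55.0, 0.0 m³/s.
ΣQ_DR = 450.0 m³/s.
With Δt = 4 h = 14400 s, V = ΣQ_DR · Δt = 450.0 × 14400 = 6.48 × 10^6 m³.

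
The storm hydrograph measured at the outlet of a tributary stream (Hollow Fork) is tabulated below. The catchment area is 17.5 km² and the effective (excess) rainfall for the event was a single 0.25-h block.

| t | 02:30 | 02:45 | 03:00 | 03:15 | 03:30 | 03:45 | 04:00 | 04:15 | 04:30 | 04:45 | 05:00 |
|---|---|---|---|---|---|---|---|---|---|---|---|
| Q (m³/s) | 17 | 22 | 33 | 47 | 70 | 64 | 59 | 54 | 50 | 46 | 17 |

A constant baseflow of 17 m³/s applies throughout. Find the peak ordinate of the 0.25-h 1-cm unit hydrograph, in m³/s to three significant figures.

Direct runoff: 0.0, 5.0, 16.0, 30.0, 53.0, 47.0, 42.0, 37.0, 33.0, 29.0, 0.0 m³/s; ΣQ_DR = 292.0 m³/s, peak = 53.0 m³/s.
Runoff depth d = ΣQ_DR·Δt / A = 292.0 × 900 / (17.5 km²) = 15.02 mm.
The 1-cm UH is the DRH scaled by (10 mm)/d, so U_p = 53.0 × 10/15.02 = 35.3 m³/s.

U_p ≈ 35.3 m³/s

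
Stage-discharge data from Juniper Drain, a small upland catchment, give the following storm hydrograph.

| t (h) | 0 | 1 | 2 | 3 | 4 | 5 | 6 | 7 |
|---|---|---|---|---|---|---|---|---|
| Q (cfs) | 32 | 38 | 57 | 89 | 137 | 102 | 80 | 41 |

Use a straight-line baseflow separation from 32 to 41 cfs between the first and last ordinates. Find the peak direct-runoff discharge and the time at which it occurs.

Subtracting baseflow gives direct-runoff ordinates: 0.00, 4.71, 22.43, 53.14, 99.86, 63.57, 40.29, 0.00 cfs.
The maximum is 99.86 cfs, occurring at the reading for t = 4 h.

Q_p = 99.86 cfs at t = 4 h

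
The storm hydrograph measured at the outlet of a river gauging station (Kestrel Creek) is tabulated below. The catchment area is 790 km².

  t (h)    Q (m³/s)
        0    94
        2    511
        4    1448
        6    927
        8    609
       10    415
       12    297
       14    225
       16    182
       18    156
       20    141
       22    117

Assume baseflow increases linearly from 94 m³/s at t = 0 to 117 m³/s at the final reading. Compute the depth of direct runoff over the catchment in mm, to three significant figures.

d ≈ 35.1 mm

Direct runoff: 0.00, 414.91, 1349.82, 826.73, 506.64, 310.55, 190.45, 116.36, 71.27, 43.18, 26.09, 0.00 m³/s; ΣQ_DR = 3856 m³/s.
V = ΣQ_DR · Δt = 3856 × 7200 s = 2.776 × 10^7 m³.
Over A = 790 km², depth = V / A = 35.1 mm.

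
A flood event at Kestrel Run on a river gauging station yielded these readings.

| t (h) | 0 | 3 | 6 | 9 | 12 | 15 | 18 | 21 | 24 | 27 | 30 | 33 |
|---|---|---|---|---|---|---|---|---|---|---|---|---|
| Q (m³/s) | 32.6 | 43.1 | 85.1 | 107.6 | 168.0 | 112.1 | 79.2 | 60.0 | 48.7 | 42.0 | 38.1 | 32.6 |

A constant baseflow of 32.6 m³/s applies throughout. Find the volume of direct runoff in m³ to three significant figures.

V ≈ 4.95 × 10^6 m³

Direct-runoff ordinates (Q − Q_b): 0.0, 10.5, 52.5, 75.0, 135.4, 79.5, 46.6, 27.4, 16.1, 9.4, 5.5, 0.0 m³/s.
ΣQ_DR = 457.9 m³/s.
With Δt = 3 h = 10800 s, V = ΣQ_DR · Δt = 457.9 × 10800 = 4.95 × 10^6 m³.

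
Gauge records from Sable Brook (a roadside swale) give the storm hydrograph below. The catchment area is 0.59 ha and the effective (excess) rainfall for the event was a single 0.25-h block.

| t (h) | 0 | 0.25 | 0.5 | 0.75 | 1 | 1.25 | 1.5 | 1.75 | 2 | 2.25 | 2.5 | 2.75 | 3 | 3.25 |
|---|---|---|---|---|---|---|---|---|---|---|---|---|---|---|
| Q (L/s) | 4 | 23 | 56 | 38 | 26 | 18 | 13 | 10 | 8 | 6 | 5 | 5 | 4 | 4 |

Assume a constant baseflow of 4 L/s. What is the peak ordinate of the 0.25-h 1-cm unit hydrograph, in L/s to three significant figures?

Direct runoff: 0.0, 19.0, 52.0, 34.0, 22.0, 14.0, 9.0, 6.0, 4.0, 2.0, 1.0, 1.0, 0.0, 0.0 L/s; ΣQ_DR = 164.0 L/s, peak = 52.0 L/s.
Runoff depth d = ΣQ_DR·Δt / A = 164.0 × 900 / (0.59 ha) = 25.02 mm.
The 1-cm UH is the DRH scaled by (10 mm)/d, so U_p = 52.0 × 10/25.02 = 20.8 L/s.

U_p ≈ 20.8 L/s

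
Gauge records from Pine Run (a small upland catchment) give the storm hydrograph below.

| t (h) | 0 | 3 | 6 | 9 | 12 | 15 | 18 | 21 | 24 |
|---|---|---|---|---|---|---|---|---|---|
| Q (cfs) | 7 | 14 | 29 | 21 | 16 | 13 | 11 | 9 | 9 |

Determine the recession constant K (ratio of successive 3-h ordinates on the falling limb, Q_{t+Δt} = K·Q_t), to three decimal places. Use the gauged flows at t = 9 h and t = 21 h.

K ≈ 0.809

Using the recession-limb readings at t = 9 h and t = 21 h: Q falls from 21 to 9 cfs over 4 intervals.
K = (Q₂/Q₁)^(1/4) = (9/21)^(1/4) = 0.809.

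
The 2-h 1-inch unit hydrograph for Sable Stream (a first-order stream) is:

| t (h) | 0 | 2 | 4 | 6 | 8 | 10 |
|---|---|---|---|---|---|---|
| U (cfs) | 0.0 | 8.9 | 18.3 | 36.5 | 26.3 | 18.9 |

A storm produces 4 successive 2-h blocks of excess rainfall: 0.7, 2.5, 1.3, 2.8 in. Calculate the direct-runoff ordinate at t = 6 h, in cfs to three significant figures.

By discrete convolution, Q_j = Σ (P_i / 1 in) · U_{j−i}.
At t = 6 h (j=3): Q = (0.7/1)·36.5 + (2.5/1)·18.3 + (1.3/1)·8.9 + (2.8/1)·0.0 = 82.9 cfs.

Q ≈ 82.9 cfs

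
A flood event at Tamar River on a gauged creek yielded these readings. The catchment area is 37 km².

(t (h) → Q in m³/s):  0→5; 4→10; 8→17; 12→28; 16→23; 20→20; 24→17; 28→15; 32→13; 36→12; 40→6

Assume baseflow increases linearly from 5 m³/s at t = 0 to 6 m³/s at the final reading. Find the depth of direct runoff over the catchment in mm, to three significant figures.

Direct runoff: 0.00, 4.90, 11.80, 22.70, 17.60, 14.50, 11.40, 9.30, 7.20, 6.10, 0.00 m³/s; ΣQ_DR = 105.5 m³/s.
V = ΣQ_DR · Δt = 105.5 × 14400 s = 1.519 × 10^6 m³.
Over A = 37 km², depth = V / A = 41.1 mm.

d ≈ 41.1 mm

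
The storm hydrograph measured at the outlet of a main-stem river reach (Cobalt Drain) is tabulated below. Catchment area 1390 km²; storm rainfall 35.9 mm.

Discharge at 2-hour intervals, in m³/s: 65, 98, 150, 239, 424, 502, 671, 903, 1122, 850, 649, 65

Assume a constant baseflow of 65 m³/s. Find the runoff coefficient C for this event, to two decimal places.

C ≈ 0.72

ΣQ_DR = 4958 m³/s; V = ΣQ_DR·Δt = 3.570 × 10^7 m³.
Runoff depth d = V / A = 25.68 mm.
C = d / P = 25.68 / 35.9 = 0.72.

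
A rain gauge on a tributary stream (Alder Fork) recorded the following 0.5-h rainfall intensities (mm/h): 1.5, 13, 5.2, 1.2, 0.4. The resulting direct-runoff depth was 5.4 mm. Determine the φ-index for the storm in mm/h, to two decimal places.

Only the 2 blocks with intensity above φ contribute runoff: 13, 5.2 mm/h.
Σ(I−φ)·Δt = d  ⇒  (13+5.2 − 2φ)·0.5 = 5.4
φ = (18.20 − 5.4/0.5) / 2 = 3.70 mm/h.

φ ≈ 3.70 mm/h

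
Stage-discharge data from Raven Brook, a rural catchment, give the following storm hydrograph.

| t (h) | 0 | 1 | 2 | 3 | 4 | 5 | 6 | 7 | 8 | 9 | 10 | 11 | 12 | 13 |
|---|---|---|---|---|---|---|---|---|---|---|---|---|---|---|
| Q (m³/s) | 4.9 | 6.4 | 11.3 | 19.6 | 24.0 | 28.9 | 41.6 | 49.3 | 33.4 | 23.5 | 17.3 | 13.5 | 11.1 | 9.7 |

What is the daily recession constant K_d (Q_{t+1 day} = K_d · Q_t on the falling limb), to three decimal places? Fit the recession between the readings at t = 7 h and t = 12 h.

Between t = 7 h and t = 12 h the flow falls from 49.3 to 11.1 m³/s over 5×1 h = 5 h.
Per-interval ratio K = (11.1/49.3)^(1/5) = 0.7422; K_d = K^(24/1) = 0.001.

K_d ≈ 0.001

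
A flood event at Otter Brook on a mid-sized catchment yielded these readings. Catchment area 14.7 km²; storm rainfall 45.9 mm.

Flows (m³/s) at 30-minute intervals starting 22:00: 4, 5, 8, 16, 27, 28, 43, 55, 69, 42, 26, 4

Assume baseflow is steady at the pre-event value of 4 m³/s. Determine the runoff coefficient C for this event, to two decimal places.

C ≈ 0.74

ΣQ_DR = 279.0 m³/s; V = ΣQ_DR·Δt = 5.022 × 10^5 m³.
Runoff depth d = V / A = 34.16 mm.
C = d / P = 34.16 / 45.9 = 0.74.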